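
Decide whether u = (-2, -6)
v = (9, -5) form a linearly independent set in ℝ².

linearly independent

The matrix [u|v] has determinant 64.
A nonzero determinant means the columns are linearly independent.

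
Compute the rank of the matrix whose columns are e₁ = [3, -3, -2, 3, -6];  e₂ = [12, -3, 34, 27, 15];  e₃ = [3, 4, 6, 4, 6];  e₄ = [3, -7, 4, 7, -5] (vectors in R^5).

rank 3

Apply Gaussian elimination to the matrix whose rows are e₁, e₂, e₃, e₄.
There are 3 pivot columns, so rank = 3.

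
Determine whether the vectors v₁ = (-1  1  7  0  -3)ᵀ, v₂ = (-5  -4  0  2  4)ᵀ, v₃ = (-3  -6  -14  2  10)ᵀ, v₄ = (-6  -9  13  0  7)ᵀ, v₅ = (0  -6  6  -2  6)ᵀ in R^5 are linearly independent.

Row-reduce the matrix whose columns are v₁, v₂, v₃, v₄, v₅.
The reduction yields 3 nonzero rows, so the rank is 3.
Since rank 3 < 5, the set is linearly dependent.
Indeed 2v₁ - v₂ + v₃ = 0.

linearly dependent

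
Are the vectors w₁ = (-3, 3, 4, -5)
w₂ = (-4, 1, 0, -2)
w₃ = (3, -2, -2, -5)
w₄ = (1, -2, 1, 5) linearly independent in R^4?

linearly independent

Row-reduce the matrix whose columns are w₁, w₂, w₃, w₄.
The reduction yields 4 nonzero rows, so the rank is 4.
Since rank = 4 (the number of vectors), the set is linearly independent.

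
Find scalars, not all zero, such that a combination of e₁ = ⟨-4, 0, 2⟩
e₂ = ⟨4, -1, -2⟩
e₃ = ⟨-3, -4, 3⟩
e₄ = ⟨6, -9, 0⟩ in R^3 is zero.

2e₁ - e₂ - 2e₃ + e₄ = 0

Set up α₁e₁ + … + α₄e₄ = 0 and solve the homogeneous system.
One solution (up to scaling) is (2, -1, -2, 1).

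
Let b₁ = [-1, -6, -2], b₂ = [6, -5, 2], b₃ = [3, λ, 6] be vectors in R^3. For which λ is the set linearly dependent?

λ = 18

Dependence holds iff the 3×3 matrix [b₁ b₂ b₃] is singular.
The determinant works out to 180 - 10*λ.
This vanishes exactly when λ = 18.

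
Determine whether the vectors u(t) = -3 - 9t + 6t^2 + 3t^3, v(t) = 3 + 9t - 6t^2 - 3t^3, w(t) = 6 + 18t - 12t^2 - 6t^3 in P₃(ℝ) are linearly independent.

Write each element as a coordinate vector in ℝ⁴ using {1, t, …, t^3}.
Row-reduce the matrix whose columns are u, v, w.
The reduction yields 1 nonzero row, so the rank is 1.
Since rank 1 < 3, the set is linearly dependent.
Indeed u + v = 0.

linearly dependent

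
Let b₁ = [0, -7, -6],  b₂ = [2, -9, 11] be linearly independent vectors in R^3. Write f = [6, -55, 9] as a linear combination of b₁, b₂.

Set up the augmented matrix [b₁ | b₂ | f] and row-reduce.
Row-reducing the augmented matrix gives the unique coefficients (α₁, α₂) = (4, 3).

f = 4b₁ + 3b₂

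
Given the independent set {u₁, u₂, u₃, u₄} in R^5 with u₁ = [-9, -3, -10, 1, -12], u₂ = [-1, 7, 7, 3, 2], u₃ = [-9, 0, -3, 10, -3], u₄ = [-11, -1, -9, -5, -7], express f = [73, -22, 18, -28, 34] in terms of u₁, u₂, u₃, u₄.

Write f = a₁u₁ + … + a₄u₄ and equate components.
Row-reducing the augmented matrix gives the unique coefficients (a₁, …, a₄) = (-1, -4, -3, -3).

f = -u₁ - 4u₂ - 3u₃ - 3u₄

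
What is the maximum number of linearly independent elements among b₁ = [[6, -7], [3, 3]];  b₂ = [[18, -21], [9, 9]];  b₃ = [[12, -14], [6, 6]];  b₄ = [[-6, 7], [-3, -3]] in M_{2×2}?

Represent each element by its coordinate vector in ℝ⁴.
Row-reduce the 4×4 matrix with these as rows.
Exactly 1 pivot survives; hence the rank is 1.

1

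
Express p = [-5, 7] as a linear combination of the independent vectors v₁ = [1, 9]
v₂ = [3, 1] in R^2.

p = v₁ - 2v₂

Solve the system with v₁, v₂ as columns and p as the right-hand side.
Row-reducing the augmented matrix gives the unique coefficients (α₁, α₂) = (1, -2).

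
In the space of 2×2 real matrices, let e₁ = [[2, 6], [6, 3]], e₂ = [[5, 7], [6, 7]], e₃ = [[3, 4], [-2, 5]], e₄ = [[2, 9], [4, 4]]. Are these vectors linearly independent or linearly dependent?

Write each element as a coordinate vector in ℝ⁴ using {E₁₁, E₁₂, E₂₁, E₂₂}.
The matrix [e₁|e₂|e₃|e₄] has determinant 0.
A zero determinant means the columns are linearly dependent.
Indeed 2e₁ - e₂ + e₃ - e₄ = 0.

linearly dependent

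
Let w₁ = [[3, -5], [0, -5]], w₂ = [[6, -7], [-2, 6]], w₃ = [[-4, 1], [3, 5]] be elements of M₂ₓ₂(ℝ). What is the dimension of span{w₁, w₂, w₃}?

Represent each element by its coordinate vector in ℝ⁴.
Apply Gaussian elimination to the matrix whose rows are w₁, w₂, w₃.
There are 3 pivot columns, so rank = 3.

dim = 3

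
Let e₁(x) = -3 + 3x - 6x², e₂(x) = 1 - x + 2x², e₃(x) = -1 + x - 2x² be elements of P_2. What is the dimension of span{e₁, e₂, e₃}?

1

Pass to coordinate vectors with respect to the basis {1, x, x²}.
Row-reduce the 3×3 matrix with these as rows.
Exactly 1 pivot survives; hence the rank is 1.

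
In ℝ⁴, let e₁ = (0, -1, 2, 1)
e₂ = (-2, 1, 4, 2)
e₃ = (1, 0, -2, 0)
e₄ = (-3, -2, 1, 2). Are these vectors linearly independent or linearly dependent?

linearly independent

Row-reduce the matrix whose columns are e₁, e₂, e₃, e₄.
The reduction yields 4 nonzero rows, so the rank is 4.
Since rank = 4 (the number of vectors), the set is linearly independent.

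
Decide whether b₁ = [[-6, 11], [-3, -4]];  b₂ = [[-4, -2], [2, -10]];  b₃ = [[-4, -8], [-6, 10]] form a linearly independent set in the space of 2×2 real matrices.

linearly independent

Write each element as a coordinate vector in ℝ⁴ using {E₁₁, E₁₂, E₂₁, E₂₂}.
Place the vectors as rows of a 3×4 matrix and reduce to echelon form.
The reduction yields 3 nonzero rows, so the rank is 3.
Since rank = 3 (the number of vectors), the set is linearly independent.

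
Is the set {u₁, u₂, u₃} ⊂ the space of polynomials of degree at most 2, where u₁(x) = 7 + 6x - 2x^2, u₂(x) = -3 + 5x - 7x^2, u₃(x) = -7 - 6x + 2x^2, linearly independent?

Write each element as a coordinate vector in ℝ³ using {1, x, x^2}.
Form the 3×3 matrix with these as columns; its determinant is 0.
A zero determinant means the columns are linearly dependent.

linearly dependent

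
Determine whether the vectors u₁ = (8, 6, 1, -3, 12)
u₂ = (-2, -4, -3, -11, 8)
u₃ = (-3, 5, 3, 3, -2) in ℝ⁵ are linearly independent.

Row-reduce the matrix whose columns are u₁, u₂, u₃.
The reduction yields 3 nonzero rows, so the rank is 3.
Since rank = 3 (the number of vectors), the set is linearly independent.

linearly independent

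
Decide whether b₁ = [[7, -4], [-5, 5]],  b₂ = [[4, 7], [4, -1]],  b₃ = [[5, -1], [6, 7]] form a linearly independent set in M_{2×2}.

linearly independent

Write each element as a coordinate vector in ℝ⁴ using {E₁₁, E₁₂, E₂₁, E₂₂}.
Place the vectors as rows of a 3×4 matrix and reduce to echelon form.
The reduction yields 3 nonzero rows, so the rank is 3.
Since rank = 3 (the number of vectors), the set is linearly independent.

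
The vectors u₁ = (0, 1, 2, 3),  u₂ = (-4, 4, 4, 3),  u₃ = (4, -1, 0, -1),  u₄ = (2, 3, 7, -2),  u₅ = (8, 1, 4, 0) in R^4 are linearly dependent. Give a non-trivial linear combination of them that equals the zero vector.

u₂ + 3u₃ - u₅ = 0

Write the vectors as columns of a matrix and find a nonzero vector in its null space.
The free variable yields coefficients (0, 1, 3, 0, -1) (any nonzero multiple also works).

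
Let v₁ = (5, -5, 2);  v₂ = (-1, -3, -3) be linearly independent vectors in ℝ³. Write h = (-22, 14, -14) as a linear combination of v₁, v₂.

h = -4v₁ + 2v₂

Write h = c₁v₁ + c₂v₂ and equate components.
Row-reducing the augmented matrix gives the unique coefficients (c₁, c₂) = (-4, 2).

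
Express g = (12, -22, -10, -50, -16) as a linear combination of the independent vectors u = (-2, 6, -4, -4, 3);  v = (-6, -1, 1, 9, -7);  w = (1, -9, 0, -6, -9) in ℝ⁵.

Solve the system with u, v, w as columns and g as the right-hand side.
The system has the unique solution (a₁, a₂, a₃) = (2, -2, 4).

g = 2u - 2v + 4w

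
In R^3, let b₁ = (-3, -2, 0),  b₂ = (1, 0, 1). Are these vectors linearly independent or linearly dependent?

linearly independent

Place the vectors as rows of a 2×3 matrix and reduce to echelon form.
The reduction yields 2 nonzero rows, so the rank is 2.
Since rank = 2 (the number of vectors), the set is linearly independent.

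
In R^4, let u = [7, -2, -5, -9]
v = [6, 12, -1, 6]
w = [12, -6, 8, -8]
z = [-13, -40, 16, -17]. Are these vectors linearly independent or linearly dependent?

Form the 4×4 matrix with these as columns; its determinant is 0.
A zero determinant means the columns are linearly dependent.
Indeed u + 3v - w + z = 0.

linearly dependent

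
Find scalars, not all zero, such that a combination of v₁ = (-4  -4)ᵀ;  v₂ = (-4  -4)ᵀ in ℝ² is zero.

v₁ - v₂ = 0

Solve the homogeneous system with v₁, v₂ as columns by row-reducing the coefficient matrix.
One solution (up to scaling) is (1, -1).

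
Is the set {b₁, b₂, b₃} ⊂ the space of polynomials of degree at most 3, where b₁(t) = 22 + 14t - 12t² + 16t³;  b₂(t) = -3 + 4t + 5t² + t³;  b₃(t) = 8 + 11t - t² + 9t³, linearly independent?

Take coordinates with respect to the standard basis {1, t, …, t³}.
Row-reduce the matrix whose columns are b₁, b₂, b₃.
The reduction yields 2 nonzero rows, so the rank is 2.
Since rank 2 < 3, the set is linearly dependent.
Indeed b₁ + 2b₂ - 2b₃ = 0.

linearly dependent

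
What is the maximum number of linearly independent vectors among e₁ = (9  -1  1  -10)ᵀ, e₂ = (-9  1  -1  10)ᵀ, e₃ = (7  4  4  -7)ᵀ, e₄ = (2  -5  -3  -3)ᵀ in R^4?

2

Form the matrix with e₁, e₂, e₃, e₄ as columns and reduce.
The echelon form has 2 nonzero rows, so the rank is 2.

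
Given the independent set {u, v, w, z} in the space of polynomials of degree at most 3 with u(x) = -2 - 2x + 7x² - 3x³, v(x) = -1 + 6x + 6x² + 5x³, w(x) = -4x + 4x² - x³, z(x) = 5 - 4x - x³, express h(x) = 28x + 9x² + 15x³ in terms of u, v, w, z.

Work in coordinates with respect to the standard basis {1, x, …, x³}.
Since u, v, w, z are independent, the coefficients expressing h are uniquely determined by a linear system.
Back-substitution yields (α₁, …, α₄) = (1, 3, -4, 1).

h = u + 3v - 4w + z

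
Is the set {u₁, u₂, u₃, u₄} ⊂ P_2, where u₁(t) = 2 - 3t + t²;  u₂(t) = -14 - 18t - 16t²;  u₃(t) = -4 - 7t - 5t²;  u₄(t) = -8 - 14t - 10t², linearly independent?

linearly dependent

Take coordinates with respect to the standard basis {1, t, t²}.
There are 4 vectors in a 3-dimensional space, so they cannot be linearly independent.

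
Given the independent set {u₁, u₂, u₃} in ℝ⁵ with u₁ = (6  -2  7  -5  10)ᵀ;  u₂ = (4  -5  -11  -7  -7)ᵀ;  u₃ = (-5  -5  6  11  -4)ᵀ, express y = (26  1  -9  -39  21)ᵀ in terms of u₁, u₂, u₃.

Since u₁, u₂, u₃ are independent, the coefficients expressing y are uniquely determined by a linear system.
Back-substitution yields (c₁, c₂, c₃) = (2, 1, -2).

y = 2u₁ + u₂ - 2u₃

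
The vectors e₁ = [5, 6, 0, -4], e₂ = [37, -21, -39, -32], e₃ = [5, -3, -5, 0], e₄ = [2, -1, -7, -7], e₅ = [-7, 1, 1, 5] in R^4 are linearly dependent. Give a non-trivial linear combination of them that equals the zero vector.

e₁ + e₂ - 3e₃ - 3e₄ + 3e₅ = 0

Solve the homogeneous system with e₁, e₂, e₃, e₄, e₅ as columns by row-reducing the coefficient matrix.
A generator of the null space is (1, 1, -3, -3, 3).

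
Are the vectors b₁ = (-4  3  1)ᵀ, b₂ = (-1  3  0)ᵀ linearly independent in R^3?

Row-reduce the matrix whose columns are b₁, b₂.
The reduction yields 2 nonzero rows, so the rank is 2.
Since rank = 2 (the number of vectors), the set is linearly independent.

linearly independent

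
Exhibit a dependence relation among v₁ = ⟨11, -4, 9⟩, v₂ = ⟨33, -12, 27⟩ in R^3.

Solve the homogeneous system with v₁, v₂ as columns by row-reducing the coefficient matrix.
One solution (up to scaling) is (3, -1).

3v₁ - v₂ = 0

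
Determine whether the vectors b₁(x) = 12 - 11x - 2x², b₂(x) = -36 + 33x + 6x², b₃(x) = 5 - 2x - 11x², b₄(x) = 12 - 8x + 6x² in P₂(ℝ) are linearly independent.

linearly dependent

Write each element as a coordinate vector in ℝ³ using {1, x, x²}.
There are 4 vectors in a 3-dimensional space, so they cannot be linearly independent.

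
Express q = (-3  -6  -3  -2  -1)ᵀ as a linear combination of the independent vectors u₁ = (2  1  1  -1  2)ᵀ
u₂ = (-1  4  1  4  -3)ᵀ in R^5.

q = -2u₁ - u₂

Solve the system with u₁, u₂ as columns and q as the right-hand side.
Row-reducing the augmented matrix gives the unique coefficients (a₁, a₂) = (-2, -1).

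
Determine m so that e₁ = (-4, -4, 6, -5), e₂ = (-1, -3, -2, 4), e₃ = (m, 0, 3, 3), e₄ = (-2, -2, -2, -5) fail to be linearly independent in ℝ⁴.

m = 3/11

Dependence holds iff the 4×4 matrix [e₁ e₂ e₃ e₄] is singular.
Cofactor expansion gives det = 60 - 220*m.
This vanishes exactly when m = 3/11.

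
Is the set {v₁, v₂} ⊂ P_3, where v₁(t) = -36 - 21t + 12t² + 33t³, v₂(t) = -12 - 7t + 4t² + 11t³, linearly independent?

linearly dependent

Take coordinates with respect to the standard basis {1, t, …, t³}.
Place the vectors as rows of a 2×4 matrix and reduce to echelon form.
The reduction yields 1 nonzero row, so the rank is 1.
Since rank 1 < 2, the set is linearly dependent.
Indeed v₁ - 3v₂ = 0.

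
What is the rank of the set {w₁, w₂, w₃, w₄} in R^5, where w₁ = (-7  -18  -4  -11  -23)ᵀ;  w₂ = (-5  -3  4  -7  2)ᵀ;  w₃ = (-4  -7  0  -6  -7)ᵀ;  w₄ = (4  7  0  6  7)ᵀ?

2

Apply Gaussian elimination to the matrix whose rows are w₁, w₂, w₃, w₄.
The echelon form has 2 nonzero rows, so the rank is 2.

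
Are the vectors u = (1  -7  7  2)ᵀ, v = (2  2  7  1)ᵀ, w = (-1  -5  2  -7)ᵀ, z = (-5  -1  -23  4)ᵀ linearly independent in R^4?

linearly dependent

Place the vectors as rows of a 4×4 matrix and reduce to echelon form.
The reduction yields 3 nonzero rows, so the rank is 3.
Since rank 3 < 4, the set is linearly dependent.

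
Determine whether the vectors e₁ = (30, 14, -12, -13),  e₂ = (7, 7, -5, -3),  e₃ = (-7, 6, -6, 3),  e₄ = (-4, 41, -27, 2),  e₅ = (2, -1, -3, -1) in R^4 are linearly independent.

linearly dependent

There are 5 vectors in a 4-dimensional space, so they cannot be linearly independent.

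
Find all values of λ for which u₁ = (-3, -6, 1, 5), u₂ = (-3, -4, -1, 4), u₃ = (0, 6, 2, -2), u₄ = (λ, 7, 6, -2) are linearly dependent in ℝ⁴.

λ = 1/7

The set is linearly dependent precisely when det[u₁; u₂; u₃; u₄] = 0.
Cofactor expansion gives det = 6 - 42*λ.
This vanishes exactly when λ = 1/7.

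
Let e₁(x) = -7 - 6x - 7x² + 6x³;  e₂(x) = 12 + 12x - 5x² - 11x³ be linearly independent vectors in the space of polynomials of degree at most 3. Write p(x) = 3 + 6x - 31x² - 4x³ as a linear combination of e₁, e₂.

p = 3e₁ + 2e₂

Take coordinate vectors relative to {1, x, …, x³}.
Solve the system with e₁, e₂ as columns and p as the right-hand side.
The system has the unique solution (c₁, c₂) = (3, 2).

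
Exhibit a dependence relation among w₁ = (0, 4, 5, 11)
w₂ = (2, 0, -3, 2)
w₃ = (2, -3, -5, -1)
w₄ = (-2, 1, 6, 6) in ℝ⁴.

w₁ - 2w₂ + w₃ - w₄ = 0

Solve the homogeneous system with w₁, w₂, w₃, w₄ as columns by row-reducing the coefficient matrix.
The free variable yields coefficients (1, -2, 1, -1) (any nonzero multiple also works).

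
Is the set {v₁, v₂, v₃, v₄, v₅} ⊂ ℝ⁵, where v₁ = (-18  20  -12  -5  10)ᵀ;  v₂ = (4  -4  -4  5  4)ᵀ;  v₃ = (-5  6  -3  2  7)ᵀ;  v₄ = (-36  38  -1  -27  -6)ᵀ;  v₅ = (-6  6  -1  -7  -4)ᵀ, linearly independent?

linearly dependent

Row-reduce the matrix whose columns are v₁, v₂, v₃, v₄, v₅.
The reduction yields 3 nonzero rows, so the rank is 3.
Since rank 3 < 5, the set is linearly dependent.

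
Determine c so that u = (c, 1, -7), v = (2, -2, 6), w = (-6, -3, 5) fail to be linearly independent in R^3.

c = -10

Place the vectors as rows of a 3×3 matrix; dependence ⇔ determinant zero.
Expanding, det = 8*c + 80.
This vanishes exactly when c = -10.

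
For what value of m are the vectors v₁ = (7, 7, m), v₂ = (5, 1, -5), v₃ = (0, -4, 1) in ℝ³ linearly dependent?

m = -42/5

The vectors are dependent exactly when the determinant of the matrix with rows v₁, v₂, v₃ vanishes.
Cofactor expansion gives det = -20*m - 168.
This vanishes exactly when m = -42/5.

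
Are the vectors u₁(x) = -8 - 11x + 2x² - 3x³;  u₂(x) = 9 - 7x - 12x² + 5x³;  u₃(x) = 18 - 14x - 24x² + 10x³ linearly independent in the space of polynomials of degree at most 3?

Write each element as a coordinate vector in ℝ⁴ using {1, x, …, x³}.
Row-reduce the matrix whose columns are u₁, u₂, u₃.
The reduction yields 2 nonzero rows, so the rank is 2.
Since rank 2 < 3, the set is linearly dependent.

linearly dependent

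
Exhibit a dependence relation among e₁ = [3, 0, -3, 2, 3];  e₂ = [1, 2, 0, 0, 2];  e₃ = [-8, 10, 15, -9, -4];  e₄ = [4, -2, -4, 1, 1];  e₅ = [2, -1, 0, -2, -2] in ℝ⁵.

Set up α₁e₁ + … + α₅e₅ = 0 and solve the homogeneous system.
One solution (up to scaling) is (1, -3, 1, 3, -2).

e₁ - 3e₂ + e₃ + 3e₄ - 2e₅ = 0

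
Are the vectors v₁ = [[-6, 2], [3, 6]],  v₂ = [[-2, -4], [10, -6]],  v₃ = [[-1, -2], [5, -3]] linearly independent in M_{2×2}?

Write each element as a coordinate vector in ℝ⁴ using {E₁₁, E₁₂, E₂₁, E₂₂}.
One vector is a scalar multiple of another, so the set is dependent.

linearly dependent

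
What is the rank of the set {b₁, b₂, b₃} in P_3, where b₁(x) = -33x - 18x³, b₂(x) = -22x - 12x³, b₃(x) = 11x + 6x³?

rank 1

Represent each element by its coordinate vector in ℝ⁴.
Form the matrix with b₁, b₂, b₃ as columns and reduce.
The echelon form has 1 nonzero row, so the rank is 1.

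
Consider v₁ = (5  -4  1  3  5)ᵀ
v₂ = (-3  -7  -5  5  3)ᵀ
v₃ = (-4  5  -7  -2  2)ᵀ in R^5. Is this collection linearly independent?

linearly independent

Row-reduce the matrix whose columns are v₁, v₂, v₃.
The reduction yields 3 nonzero rows, so the rank is 3.
Since rank = 3 (the number of vectors), the set is linearly independent.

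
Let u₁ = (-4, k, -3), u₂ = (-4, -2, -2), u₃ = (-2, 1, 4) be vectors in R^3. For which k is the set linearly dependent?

k = -12/5

Dependence holds iff the 3×3 matrix [u₁ u₂ u₃] is singular.
Cofactor expansion gives det = 20*k + 48.
Setting this to zero gives k = -12/5.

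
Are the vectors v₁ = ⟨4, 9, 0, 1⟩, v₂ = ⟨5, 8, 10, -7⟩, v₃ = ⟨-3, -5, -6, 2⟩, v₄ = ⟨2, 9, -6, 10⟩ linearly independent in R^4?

Place the vectors as rows of a 4×4 matrix and reduce to echelon form.
The reduction yields 4 nonzero rows, so the rank is 4.
Since rank = 4 (the number of vectors), the set is linearly independent.

linearly independent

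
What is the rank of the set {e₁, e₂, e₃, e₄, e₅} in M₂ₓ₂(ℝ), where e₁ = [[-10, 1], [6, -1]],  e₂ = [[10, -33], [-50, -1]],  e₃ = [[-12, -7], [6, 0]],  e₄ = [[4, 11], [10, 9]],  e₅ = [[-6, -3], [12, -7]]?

rank 4

Use coordinates relative to {E₁₁, E₁₂, E₂₁, E₂₂}.
Apply Gaussian elimination to the matrix whose rows are e₁, e₂, e₃, e₄, e₅.
Exactly 4 pivots survive; hence the rank is 4.
(With 5 elements in a 4-dimensional space the rank is at most 4.)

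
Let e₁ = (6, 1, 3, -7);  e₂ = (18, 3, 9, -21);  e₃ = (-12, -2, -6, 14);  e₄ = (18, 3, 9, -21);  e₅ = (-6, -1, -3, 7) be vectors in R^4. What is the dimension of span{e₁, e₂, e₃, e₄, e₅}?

dim = 1

Row-reduce the 5×4 matrix with these as rows.
Exactly 1 pivot survives; hence the rank is 1.
(With 5 elements in a 4-dimensional space the rank is at most 4.)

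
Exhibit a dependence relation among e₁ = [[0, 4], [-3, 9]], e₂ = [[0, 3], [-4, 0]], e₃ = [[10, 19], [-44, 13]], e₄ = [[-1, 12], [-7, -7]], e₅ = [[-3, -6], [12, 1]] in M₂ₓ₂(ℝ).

Pass to coordinate vectors relative to the basis {E₁₁, E₁₂, E₂₁, E₂₂}.
Solve the homogeneous system with e₁, e₂, e₃, e₄, e₅ as columns by row-reducing the coefficient matrix.
The free variable yields coefficients (1, 3, -1, -1, -3) (any nonzero multiple also works).

e₁ + 3e₂ - e₃ - e₄ - 3e₅ = 0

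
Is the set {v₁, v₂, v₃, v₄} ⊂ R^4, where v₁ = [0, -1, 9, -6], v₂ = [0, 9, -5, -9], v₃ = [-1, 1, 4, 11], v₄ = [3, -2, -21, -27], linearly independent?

The matrix [v₁|v₂|v₃|v₄] has determinant 0.
A zero determinant means the columns are linearly dependent.

linearly dependent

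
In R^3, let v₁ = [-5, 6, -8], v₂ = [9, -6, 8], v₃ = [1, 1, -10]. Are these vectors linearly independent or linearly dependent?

linearly independent

The matrix [v₁|v₂|v₃] has determinant 208.
A nonzero determinant means the columns are linearly independent.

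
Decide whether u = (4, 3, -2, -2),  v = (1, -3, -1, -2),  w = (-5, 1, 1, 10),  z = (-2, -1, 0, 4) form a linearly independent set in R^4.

linearly dependent

The matrix [u|v|w|z] has determinant 0.
A zero determinant means the columns are linearly dependent.
Indeed v + w - 2z = 0.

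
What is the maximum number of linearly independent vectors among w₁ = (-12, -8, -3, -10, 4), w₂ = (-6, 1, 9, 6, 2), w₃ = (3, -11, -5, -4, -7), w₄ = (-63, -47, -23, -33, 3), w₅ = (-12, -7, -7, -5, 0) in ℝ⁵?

Form the matrix with w₁, w₂, w₃, w₄, w₅ as columns and reduce.
Reduction leaves 4 leading entries, giving rank 4.

4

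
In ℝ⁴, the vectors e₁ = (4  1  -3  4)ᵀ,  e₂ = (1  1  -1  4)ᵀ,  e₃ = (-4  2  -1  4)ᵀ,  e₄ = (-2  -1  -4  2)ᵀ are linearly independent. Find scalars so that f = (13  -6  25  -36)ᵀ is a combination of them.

Solve the system with e₁, e₂, e₃, e₄ as columns and f as the right-hand side.
The system has the unique solution (c₁, …, c₄) = (-1, -3, -3, -4).

f = -e₁ - 3e₂ - 3e₃ - 4e₄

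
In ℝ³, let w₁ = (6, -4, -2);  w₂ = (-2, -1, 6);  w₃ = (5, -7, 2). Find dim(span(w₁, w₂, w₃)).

Apply Gaussian elimination to the matrix whose rows are w₁, w₂, w₃.
There are 3 pivot columns, so rank = 3.

3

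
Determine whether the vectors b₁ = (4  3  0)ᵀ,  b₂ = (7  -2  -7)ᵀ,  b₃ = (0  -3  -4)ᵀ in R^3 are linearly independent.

linearly independent

Form the 3×3 matrix with these as columns; its determinant is 32.
A nonzero determinant means the columns are linearly independent.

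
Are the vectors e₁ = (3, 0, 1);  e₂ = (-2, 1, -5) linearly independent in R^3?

linearly independent

Row-reduce the matrix whose columns are e₁, e₂.
The reduction yields 2 nonzero rows, so the rank is 2.
Since rank = 2 (the number of vectors), the set is linearly independent.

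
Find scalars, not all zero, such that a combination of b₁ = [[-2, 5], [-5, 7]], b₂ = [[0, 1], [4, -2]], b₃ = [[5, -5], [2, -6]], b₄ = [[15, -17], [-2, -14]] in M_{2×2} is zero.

Take coordinates with respect to {E₁₁, E₁₂, E₂₁, E₂₂}.
Solve the homogeneous system with b₁, b₂, b₃, b₄ as columns by row-reducing the coefficient matrix.
One solution (up to scaling) is (0, 2, -3, 1).

2b₂ - 3b₃ + b₄ = 0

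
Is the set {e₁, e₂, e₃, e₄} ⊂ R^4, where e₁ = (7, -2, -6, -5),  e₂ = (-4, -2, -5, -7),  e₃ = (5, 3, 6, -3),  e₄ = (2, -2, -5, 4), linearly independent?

linearly independent

Form the 4×4 matrix with these as columns; its determinant is 187.
A nonzero determinant means the columns are linearly independent.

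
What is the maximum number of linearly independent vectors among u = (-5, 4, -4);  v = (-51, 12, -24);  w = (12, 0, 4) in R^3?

Put the 3×3 matrix [u|v|w] into echelon form.
There are 2 pivot columns, so rank = 2.

2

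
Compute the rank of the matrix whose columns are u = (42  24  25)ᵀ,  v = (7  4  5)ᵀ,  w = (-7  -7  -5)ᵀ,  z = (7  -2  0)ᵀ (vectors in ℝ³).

Row-reduce the 4×3 matrix with these as rows.
The echelon form has 3 nonzero rows, so the rank is 3.
(With 4 elements in a 3-dimensional space the rank is at most 3.)

rank 3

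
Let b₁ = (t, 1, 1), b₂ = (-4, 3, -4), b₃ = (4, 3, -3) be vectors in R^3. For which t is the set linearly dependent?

Place the vectors as rows of a 3×3 matrix; dependence ⇔ determinant zero.
Cofactor expansion gives det = 3*t - 52.
This vanishes exactly when t = 52/3.

t = 52/3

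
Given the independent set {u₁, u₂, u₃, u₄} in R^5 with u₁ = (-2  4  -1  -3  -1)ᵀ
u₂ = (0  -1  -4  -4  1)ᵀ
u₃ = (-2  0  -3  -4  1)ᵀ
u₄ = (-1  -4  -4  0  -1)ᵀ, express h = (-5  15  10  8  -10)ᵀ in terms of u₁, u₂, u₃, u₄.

Set up the augmented matrix [u₁ | u₂ | u₃ | u₄ | h] and row-reduce.
Row-reducing the augmented matrix gives the unique coefficients (c₁, …, c₄) = (4, -3, -2, 1).

h = 4u₁ - 3u₂ - 2u₃ + u₄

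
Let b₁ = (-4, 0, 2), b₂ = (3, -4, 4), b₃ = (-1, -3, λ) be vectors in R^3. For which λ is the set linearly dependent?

The set is linearly dependent precisely when det[b₁; b₂; b₃] = 0.
The determinant works out to 16*λ - 74.
This vanishes exactly when λ = 37/8.

λ = 37/8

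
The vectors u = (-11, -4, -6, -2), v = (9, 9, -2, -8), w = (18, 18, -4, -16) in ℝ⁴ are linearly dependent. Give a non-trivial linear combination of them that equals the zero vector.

Write the vectors as columns of a matrix and find a nonzero vector in its null space.
A generator of the null space is (0, 2, -1).

2v - w = 0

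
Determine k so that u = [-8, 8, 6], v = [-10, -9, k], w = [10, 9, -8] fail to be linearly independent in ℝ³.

k = 8

The set is linearly dependent precisely when det[u; v; w] = 0.
Cofactor expansion gives det = 152*k - 1216.
Setting this to zero gives k = 8.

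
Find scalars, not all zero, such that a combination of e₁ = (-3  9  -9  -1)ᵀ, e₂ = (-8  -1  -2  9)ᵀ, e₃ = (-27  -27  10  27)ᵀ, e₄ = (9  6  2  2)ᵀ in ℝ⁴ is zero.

2e₁ - 3e₂ + e₃ + e₄ = 0

Row-reduce the matrix with e₁, e₂, e₃, e₄ as columns; the null space gives the coefficients.
A generator of the null space is (2, -3, 1, 1).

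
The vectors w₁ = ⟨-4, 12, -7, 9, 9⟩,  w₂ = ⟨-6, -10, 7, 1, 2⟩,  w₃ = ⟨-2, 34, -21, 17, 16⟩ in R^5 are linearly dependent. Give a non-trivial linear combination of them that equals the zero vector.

2w₁ - w₂ - w₃ = 0

Row-reduce the matrix with w₁, w₂, w₃ as columns; the null space gives the coefficients.
The free variable yields coefficients (2, -1, -1) (any nonzero multiple also works).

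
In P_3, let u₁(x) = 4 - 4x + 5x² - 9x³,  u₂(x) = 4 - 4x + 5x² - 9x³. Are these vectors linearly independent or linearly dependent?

linearly dependent

Write each element as a coordinate vector in ℝ⁴ using {1, x, …, x³}.
Two of the vectors are equal, giving an immediate dependence.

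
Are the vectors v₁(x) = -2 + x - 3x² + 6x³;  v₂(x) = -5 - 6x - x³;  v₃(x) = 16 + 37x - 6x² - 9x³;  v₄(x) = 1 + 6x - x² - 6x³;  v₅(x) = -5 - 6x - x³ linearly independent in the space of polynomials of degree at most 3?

linearly dependent

Take coordinates with respect to the standard basis {1, x, …, x³}.
There are 5 vectors in a 4-dimensional space, so they cannot be linearly independent.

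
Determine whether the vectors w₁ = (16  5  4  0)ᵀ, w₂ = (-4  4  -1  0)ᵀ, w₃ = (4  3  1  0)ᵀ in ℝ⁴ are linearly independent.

linearly dependent

Row-reduce the matrix whose columns are w₁, w₂, w₃.
The reduction yields 2 nonzero rows, so the rank is 2.
Since rank 2 < 3, the set is linearly dependent.
Indeed w₁ + w₂ - 3w₃ = 0.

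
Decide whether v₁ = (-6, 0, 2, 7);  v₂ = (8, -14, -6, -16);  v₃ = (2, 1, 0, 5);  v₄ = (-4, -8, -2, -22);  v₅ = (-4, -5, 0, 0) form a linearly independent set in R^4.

There are 5 vectors in a 4-dimensional space, so they cannot be linearly independent.

linearly dependent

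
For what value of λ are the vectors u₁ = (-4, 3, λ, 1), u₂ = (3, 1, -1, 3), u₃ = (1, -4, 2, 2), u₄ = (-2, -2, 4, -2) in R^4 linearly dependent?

λ = -52

Place the vectors as rows of a 4×4 matrix; dependence ⇔ determinant zero.
Expanding, det = 4*λ + 208.
Solving 4*λ + 208 = 0 yields λ = -52.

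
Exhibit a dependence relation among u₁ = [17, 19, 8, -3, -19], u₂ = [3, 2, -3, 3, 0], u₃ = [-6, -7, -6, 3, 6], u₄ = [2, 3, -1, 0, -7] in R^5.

Set up α₁u₁ + … + α₄u₄ = 0 and solve the homogeneous system.
A generator of the null space is (1, -1, 2, -1).

u₁ - u₂ + 2u₃ - u₄ = 0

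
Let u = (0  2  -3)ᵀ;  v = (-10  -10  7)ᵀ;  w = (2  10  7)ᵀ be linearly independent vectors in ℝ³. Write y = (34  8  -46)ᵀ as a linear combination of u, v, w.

Solve the system with u, v, w as columns and y as the right-hand side.
Back-substitution yields (α₁, α₂, α₃) = (-1, -4, -3).

y = -u - 4v - 3w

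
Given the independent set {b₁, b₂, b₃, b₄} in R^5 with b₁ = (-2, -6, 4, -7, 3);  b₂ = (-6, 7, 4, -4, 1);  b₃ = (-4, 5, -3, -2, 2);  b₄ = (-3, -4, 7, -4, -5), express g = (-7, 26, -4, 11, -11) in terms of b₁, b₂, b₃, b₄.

g = -3b₁ + b₂ + b₃ + b₄

Write g = a₁b₁ + … + a₄b₄ and equate components.
The system has the unique solution (a₁, …, a₄) = (-3, 1, 1, 1).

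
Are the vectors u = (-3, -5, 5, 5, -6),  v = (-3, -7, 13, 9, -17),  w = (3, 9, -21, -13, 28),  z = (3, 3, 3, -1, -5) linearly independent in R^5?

linearly dependent

Place the vectors as rows of a 4×5 matrix and reduce to echelon form.
The reduction yields 2 nonzero rows, so the rank is 2.
Since rank 2 < 4, the set is linearly dependent.
Indeed u - 2v - w = 0.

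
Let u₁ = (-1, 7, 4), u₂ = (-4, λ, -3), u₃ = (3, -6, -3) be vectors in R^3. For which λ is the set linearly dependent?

Dependence holds iff the 3×3 matrix [u₁ u₂ u₃] is singular.
Expanding, det = -9*λ - 33.
Solving -9*λ - 33 = 0 yields λ = -11/3.

λ = -11/3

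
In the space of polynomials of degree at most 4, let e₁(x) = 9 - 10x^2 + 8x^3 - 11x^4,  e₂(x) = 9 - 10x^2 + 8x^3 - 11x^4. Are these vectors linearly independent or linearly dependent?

linearly dependent

Take coordinates with respect to the standard basis {1, x, …, x^4}.
Row-reduce the matrix whose columns are e₁, e₂.
The reduction yields 1 nonzero row, so the rank is 1.
Since rank 1 < 2, the set is linearly dependent.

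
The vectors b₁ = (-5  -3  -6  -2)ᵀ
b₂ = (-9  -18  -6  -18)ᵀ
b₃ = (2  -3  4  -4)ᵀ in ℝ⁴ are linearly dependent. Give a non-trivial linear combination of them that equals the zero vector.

3b₁ - b₂ + 3b₃ = 0

Row-reduce the matrix with b₁, b₂, b₃ as columns; the null space gives the coefficients.
The free variable yields coefficients (3, -1, 3) (any nonzero multiple also works).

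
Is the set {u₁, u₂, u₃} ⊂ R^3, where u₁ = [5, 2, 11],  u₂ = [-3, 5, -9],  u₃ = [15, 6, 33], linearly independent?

One vector is a scalar multiple of another, so the set is dependent.

linearly dependent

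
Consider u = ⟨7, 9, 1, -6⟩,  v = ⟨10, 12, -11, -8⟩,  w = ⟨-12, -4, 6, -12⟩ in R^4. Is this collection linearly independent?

Place the vectors as rows of a 3×4 matrix and reduce to echelon form.
The reduction yields 3 nonzero rows, so the rank is 3.
Since rank = 3 (the number of vectors), the set is linearly independent.

linearly independent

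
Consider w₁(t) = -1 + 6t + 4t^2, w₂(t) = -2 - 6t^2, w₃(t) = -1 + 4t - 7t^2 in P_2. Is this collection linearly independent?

linearly independent

Take coordinates with respect to the standard basis {1, t, t^2}.
Form the 3×3 matrix with these as columns; its determinant is -104.
A nonzero determinant means the columns are linearly independent.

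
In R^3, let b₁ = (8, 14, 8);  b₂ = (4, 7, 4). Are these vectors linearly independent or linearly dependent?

linearly dependent

Place the vectors as rows of a 2×3 matrix and reduce to echelon form.
The reduction yields 1 nonzero row, so the rank is 1.
Since rank 1 < 2, the set is linearly dependent.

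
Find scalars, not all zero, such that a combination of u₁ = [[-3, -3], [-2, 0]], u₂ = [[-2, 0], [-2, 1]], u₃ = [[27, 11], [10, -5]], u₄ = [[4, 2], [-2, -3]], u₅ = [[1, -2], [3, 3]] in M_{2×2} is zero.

Take coordinates with respect to {E₁₁, E₁₂, E₂₁, E₂₂}.
Write the vectors as columns of a matrix and find a nonzero vector in its null space.
A generator of the null space is (3, 2, 1, -3, -2).

3u₁ + 2u₂ + u₃ - 3u₄ - 2u₅ = 0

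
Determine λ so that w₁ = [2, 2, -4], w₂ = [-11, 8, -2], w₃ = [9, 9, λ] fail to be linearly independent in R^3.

λ = -18

The set is linearly dependent precisely when det[w₁; w₂; w₃] = 0.
Cofactor expansion gives det = 38*λ + 684.
This vanishes exactly when λ = -18.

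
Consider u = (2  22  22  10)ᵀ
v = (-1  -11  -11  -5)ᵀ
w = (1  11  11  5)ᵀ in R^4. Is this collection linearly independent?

Row-reduce the matrix whose columns are u, v, w.
The reduction yields 1 nonzero row, so the rank is 1.
Since rank 1 < 3, the set is linearly dependent.
Indeed u + 2v = 0.

linearly dependent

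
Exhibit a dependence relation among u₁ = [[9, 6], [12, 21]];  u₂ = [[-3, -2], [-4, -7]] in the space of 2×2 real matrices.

Write each element as a vector in ℝ⁴ using {E₁₁, E₁₂, E₂₁, E₂₂}.
Set up α₁u₁ + α₂u₂ = 0 and solve the homogeneous system.
One solution (up to scaling) is (1, 3).

u₁ + 3u₂ = 0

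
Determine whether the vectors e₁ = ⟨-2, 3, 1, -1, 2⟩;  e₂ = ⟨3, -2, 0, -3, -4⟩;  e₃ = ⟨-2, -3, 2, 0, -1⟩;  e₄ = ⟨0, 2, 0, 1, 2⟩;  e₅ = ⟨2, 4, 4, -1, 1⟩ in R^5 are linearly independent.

Form the 5×5 matrix with these as columns; its determinant is 77.
A nonzero determinant means the columns are linearly independent.

linearly independent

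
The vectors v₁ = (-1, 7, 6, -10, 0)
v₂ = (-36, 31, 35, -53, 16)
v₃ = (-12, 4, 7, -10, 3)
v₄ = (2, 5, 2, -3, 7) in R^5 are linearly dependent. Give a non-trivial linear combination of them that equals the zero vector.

Write the vectors as columns of a matrix and find a nonzero vector in its null space.
The free variable yields coefficients (2, -1, 3, 1) (any nonzero multiple also works).

2v₁ - v₂ + 3v₃ + v₄ = 0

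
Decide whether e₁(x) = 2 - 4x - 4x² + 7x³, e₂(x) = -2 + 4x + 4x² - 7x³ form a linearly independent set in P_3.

linearly dependent

Take coordinates with respect to the standard basis {1, x, …, x³}.
Place the vectors as rows of a 2×4 matrix and reduce to echelon form.
The reduction yields 1 nonzero row, so the rank is 1.
Since rank 1 < 2, the set is linearly dependent.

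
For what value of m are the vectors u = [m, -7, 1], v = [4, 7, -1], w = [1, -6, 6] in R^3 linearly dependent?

m = -4

Place the vectors as rows of a 3×3 matrix; dependence ⇔ determinant zero.
Expanding, det = 36*m + 144.
Solving 36*m + 144 = 0 yields m = -4.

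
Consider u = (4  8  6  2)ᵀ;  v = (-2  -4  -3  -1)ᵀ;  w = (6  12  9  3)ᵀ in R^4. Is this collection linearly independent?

linearly dependent

Row-reduce the matrix whose columns are u, v, w.
The reduction yields 1 nonzero row, so the rank is 1.
Since rank 1 < 3, the set is linearly dependent.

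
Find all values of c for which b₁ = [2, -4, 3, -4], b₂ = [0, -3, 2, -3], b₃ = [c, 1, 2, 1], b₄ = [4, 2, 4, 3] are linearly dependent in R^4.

c = 16

Place the vectors as rows of a 4×4 matrix; dependence ⇔ determinant zero.
The determinant works out to c - 16.
This vanishes exactly when c = 16.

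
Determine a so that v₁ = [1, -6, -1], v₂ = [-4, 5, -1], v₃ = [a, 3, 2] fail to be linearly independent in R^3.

The set is linearly dependent precisely when det[v₁; v₂; v₃] = 0.
The determinant works out to 11*a - 23.
Setting this to zero gives a = 23/11.

a = 23/11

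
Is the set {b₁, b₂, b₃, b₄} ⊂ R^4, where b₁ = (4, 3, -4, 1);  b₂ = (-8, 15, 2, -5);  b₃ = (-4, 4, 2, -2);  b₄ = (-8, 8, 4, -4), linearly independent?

linearly dependent

The matrix [b₁|b₂|b₃|b₄] has determinant 0.
A zero determinant means the columns are linearly dependent.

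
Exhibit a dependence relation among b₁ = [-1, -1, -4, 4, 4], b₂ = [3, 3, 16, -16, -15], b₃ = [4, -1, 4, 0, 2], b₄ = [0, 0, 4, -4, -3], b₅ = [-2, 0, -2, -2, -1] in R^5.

Set up α₁b₁ + … + α₅b₅ = 0 and solve the homogeneous system.
A generator of the null space is (3, 1, 0, -1, 0).

3b₁ + b₂ - b₄ = 0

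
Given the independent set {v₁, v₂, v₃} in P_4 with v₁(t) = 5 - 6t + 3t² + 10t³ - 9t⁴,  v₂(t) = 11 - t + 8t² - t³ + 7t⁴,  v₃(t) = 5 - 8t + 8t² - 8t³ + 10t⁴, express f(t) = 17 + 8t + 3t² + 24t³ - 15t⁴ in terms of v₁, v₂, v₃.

f = v₁ + 2v₂ - 2v₃

Identify each element with its coordinate vector in ℝ⁵ via {1, t, …, t⁴}.
Write f = c₁v₁ + … + c₃v₃ and equate components.
The system has the unique solution (c₁, c₂, c₃) = (1, 2, -2).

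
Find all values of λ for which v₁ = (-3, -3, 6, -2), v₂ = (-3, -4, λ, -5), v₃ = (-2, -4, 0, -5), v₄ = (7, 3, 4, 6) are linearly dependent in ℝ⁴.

The set is linearly dependent precisely when det[v₁; v₂; v₃; v₄] = 0.
Expanding, det = 26 - 52*λ.
This vanishes exactly when λ = 1/2.

λ = 1/2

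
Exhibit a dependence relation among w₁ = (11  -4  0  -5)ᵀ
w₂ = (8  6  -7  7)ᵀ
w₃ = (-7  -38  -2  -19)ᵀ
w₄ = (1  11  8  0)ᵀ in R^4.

w₁ - 2w₂ - w₃ - 2w₄ = 0

Solve the homogeneous system with w₁, w₂, w₃, w₄ as columns by row-reducing the coefficient matrix.
A generator of the null space is (1, -2, -1, -2).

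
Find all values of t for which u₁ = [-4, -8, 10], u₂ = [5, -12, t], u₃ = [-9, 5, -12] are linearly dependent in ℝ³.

t = 41/2

Dependence holds iff the 3×3 matrix [u₁ u₂ u₃] is singular.
The determinant works out to 92*t - 1886.
Solving 92*t - 1886 = 0 yields t = 41/2.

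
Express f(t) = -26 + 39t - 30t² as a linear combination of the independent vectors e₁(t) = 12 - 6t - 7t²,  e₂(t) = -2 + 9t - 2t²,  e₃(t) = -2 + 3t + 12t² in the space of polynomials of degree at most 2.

Identify each element with its coordinate vector in ℝ³ via {1, t, t²}.
Solve the system with e₁, e₂, e₃ as columns and f as the right-hand side.
Back-substitution yields (a₁, a₂, a₃) = (-2, 4, -3).

f = -2e₁ + 4e₂ - 3e₃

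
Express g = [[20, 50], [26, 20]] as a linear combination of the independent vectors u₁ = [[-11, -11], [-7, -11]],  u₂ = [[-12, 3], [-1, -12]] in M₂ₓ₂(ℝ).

Take coordinate vectors relative to {E₁₁, E₁₂, E₂₁, E₂₂}.
Since u₁, u₂ are independent, the coefficients expressing g are uniquely determined by a linear system.
The system has the unique solution (α₁, α₂) = (-4, 2).

g = -4u₁ + 2u₂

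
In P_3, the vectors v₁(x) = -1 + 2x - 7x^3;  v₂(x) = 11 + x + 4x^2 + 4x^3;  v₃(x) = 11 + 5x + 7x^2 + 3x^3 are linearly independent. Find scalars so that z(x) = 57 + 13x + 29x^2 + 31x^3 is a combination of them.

z = -2v₁ + 2v₂ + 3v₃

Work in coordinates with respect to the standard basis {1, x, …, x^3}.
Since v₁, v₂, v₃ are independent, the coefficients expressing z are uniquely determined by a linear system.
The system has the unique solution (c₁, c₂, c₃) = (-2, 2, 3).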